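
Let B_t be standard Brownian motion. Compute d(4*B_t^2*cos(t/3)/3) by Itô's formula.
d(4*B_t^2*cos(t/3)/3) = (-4*B_t^2*sin(t/3)/9 + 4*cos(t/3)/3) dt + (8*B_t*cos(t/3)/3) dB_t

Itô's formula for f(t, x): d f(t, B_t) = (f_t + (1/2) f_xx) dt + f_x dB_t. Compute partials of f(t, x) = 4*x^2*cos(t/3)/3:
  f_t(t,x)  = -4*x^2*sin(t/3)/9
  f_x(t,x)  = 8*x*cos(t/3)/3
  f_xx(t,x) = 8*cos(t/3)/3
Assemble drift = f_t + (1/2) f_xx = -4*x^2*sin(t/3)/9 + 4*cos(t/3)/3 and diffusion = f_x = 8*x*cos(t/3)/3. Substituting x = B_t:
  d(4*B_t^2*cos(t/3)/3) = (-4*B_t^2*sin(t/3)/9 + 4*cos(t/3)/3) dt + (8*B_t*cos(t/3)/3) dB_t.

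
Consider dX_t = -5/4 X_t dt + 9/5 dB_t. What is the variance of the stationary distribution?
lim Var(X_t) = 162/125

The OU SDE dX = -theta X dt + sigma dB admits the integrating factor exp(theta t): d(exp(theta t) X_t) = sigma exp(theta t) dB_t. Integrating from 0 to t gives X_t = x_0 * exp(-theta t) + sigma * int_0^t exp(-theta (t-s)) dB_s for any initial x_0. The Itô integral has variance (by the Itô isometry) sigma^2 * int_0^t exp(-2 theta (t - s)) ds = sigma^2 * (1 - exp(-2 theta t)) / (2 theta), independent of x_0.
With theta = 5/4, sigma = 9/5:
  Var(X_t) = (9/5)^2 * (1 - exp(-2*5/4 t)) / (2 * 5/4) = 162/125 - 162*exp(-5*t/2)/125.
As t -> infinity, exp(-2*5/4 t) -> 0, so the stationary variance is sigma^2 / (2 theta) = 162/125.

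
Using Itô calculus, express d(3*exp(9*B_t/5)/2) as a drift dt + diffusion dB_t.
d(3*exp(9*B_t/5)/2) = (243*exp(9*B_t/5)/100) dt + (27*exp(9*B_t/5)/10) dB_t

Itô's formula for f(B_t) gives d f(B_t) = f'(B_t) dB_t + (1/2) f''(B_t) dt. Compute derivatives of f(x) = 3*exp(9*x/5)/2:
  f'(x)  = 27*exp(9*x/5)/10
  f''(x) = 243*exp(9*x/5)/50
Substitute x = B_t and multiply the f'' term by 1/2:
  drift     = (1/2) * (243*exp(9*x/5)/50) evaluated at B_t = 243*exp(9*B_t/5)/100
  diffusion = (27*exp(9*x/5)/10) evaluated at B_t = 27*exp(9*B_t/5)/10
Therefore d(3*exp(9*B_t/5)/2) = (243*exp(9*B_t/5)/100) dt + (27*exp(9*B_t/5)/10) dB_t.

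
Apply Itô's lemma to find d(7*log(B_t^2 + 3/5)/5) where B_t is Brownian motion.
d(7*log(B_t^2 + 3/5)/5) = (7*(3 - 5*B_t^2)/(5*B_t^2 + 3)^2) dt + (14*B_t/(5*B_t^2 + 3)) dB_t

Itô's formula for f(B_t) gives d f(B_t) = f'(B_t) dB_t + (1/2) f''(B_t) dt. Compute derivatives of f(x) = 7*log(x^2 + 3/5)/5:
  f'(x)  = 14*x/(5*x^2 + 3)
  f''(x) = 14*(3 - 5*x^2)/(5*x^2 + 3)^2
Substitute x = B_t and multiply the f'' term by 1/2:
  drift     = (1/2) * (14*(3 - 5*x^2)/(5*x^2 + 3)^2) evaluated at B_t = 7*(3 - 5*B_t^2)/(5*B_t^2 + 3)^2
  diffusion = (14*x/(5*x^2 + 3)) evaluated at B_t = 14*B_t/(5*B_t^2 + 3)
Therefore d(7*log(B_t^2 + 3/5)/5) = (7*(3 - 5*B_t^2)/(5*B_t^2 + 3)^2) dt + (14*B_t/(5*B_t^2 + 3)) dB_t.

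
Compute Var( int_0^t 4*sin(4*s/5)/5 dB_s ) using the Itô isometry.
Var = 8*t/25 - 2*sin(4*t/5)*cos(4*t/5)/5

The Itô integral of a deterministic integrand f(s) has mean 0 because each increment f(s) * (B_{s+ds} - B_s) has mean 0. By the Itô isometry:
  Var( int_0^t f(s) dB_s ) = E[ (int_0^t f(s) dB_s)^2 ] = int_0^t f(s)^2 ds.
Here f(s) = 4*sin(4*s/5)/5, so f(s)^2 = 16*sin(4*s/5)^2/25. Integrate:
  int_0^t (16*sin(4*s/5)^2/25) ds = 8*t/25 - 2*sin(4*t/5)*cos(4*t/5)/5.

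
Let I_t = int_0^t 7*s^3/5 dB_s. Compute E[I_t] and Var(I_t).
E[I_t] = 0; Var(I_t) = 7*t^7/25

The Itô integral of a deterministic integrand f(s) has mean 0 because each increment f(s) * (B_{s+ds} - B_s) has mean 0. By the Itô isometry:
  Var( int_0^t f(s) dB_s ) = E[ (int_0^t f(s) dB_s)^2 ] = int_0^t f(s)^2 ds.
Here f(s) = 7*s^3/5, so f(s)^2 = 49*s^6/25. Integrate:
  int_0^t (49*s^6/25) ds = 7*t^7/25.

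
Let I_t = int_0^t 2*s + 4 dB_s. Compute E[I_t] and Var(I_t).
E[I_t] = 0; Var(I_t) = 4*t*(t^2 + 6*t + 12)/3

The Itô integral of a deterministic integrand f(s) has mean 0 because each increment f(s) * (B_{s+ds} - B_s) has mean 0. By the Itô isometry:
  Var( int_0^t f(s) dB_s ) = E[ (int_0^t f(s) dB_s)^2 ] = int_0^t f(s)^2 ds.
Here f(s) = 2*s + 4, so f(s)^2 = 4*(s + 2)^2. Integrate:
  int_0^t (4*(s + 2)^2) ds = 4*t*(t^2 + 6*t + 12)/3.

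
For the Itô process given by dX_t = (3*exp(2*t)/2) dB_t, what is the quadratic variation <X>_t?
<X>_t = 9*exp(4*t)/16 - 9/16

For an Itô process dX_t = a(t) dt + b(t) dB_t, the quadratic variation is <X>_t = int_0^t b(s)^2 ds (the drift term does not contribute). Here b(s) = 3*exp(2*s)/2, so
  b(s)^2 = 9*exp(4*s)/4.
Integrating from 0 to t:
  <X>_t = int_0^t (9*exp(4*s)/4) ds = 9*exp(4*t)/16 - 9/16.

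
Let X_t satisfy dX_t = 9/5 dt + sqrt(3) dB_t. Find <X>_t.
<X>_t = 3*t

For an Itô process dX_t = a(t) dt + b(t) dB_t, the quadratic variation is <X>_t = int_0^t b(s)^2 ds (the drift term does not contribute). Here b(s) = sqrt(3), so
  b(s)^2 = 3.
Integrating from 0 to t:
  <X>_t = int_0^t (3) ds = 3*t.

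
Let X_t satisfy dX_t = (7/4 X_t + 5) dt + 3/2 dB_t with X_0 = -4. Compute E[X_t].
E[X_t] = -8*exp(7*t/4)/7 - 20/7

Taking expectations and using E[dB_t] = 0, the mean m(t) = E[X_t] satisfies the ODE m'(t) = a m(t) + b with m(0) = x_0. With a = 7/4, b = 5, x_0 = -4, the solution is
  m(t) = x_0 * exp(a t) + (b/a) * (exp(a t) - 1)
       = (-4) * exp((7/4) t) + (5/(7/4)) * (exp((7/4) t) - 1)
       = -8*exp(7*t/4)/7 - 20/7.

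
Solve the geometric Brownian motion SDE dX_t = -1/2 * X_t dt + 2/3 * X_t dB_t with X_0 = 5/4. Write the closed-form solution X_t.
X_t = 5/4 * exp((-13/18) * t + (2/3) * B_t)

For GBM dX = mu X dt + sigma X dB with X_0 = x_0, apply Itô to Y = log X: dY = (mu - sigma^2/2) dt + sigma dB, so Y_t = log(x_0) + (mu - sigma^2/2) t + sigma B_t and hence X_t = x_0 * exp((mu - sigma^2/2) t + sigma B_t).
With mu = -1/2, sigma = 2/3, x_0 = 5/4, this gives:
  X_t = 5/4 * exp((-13/18) * t + (2/3) * B_t).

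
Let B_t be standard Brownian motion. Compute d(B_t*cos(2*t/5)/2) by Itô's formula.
d(B_t*cos(2*t/5)/2) = (-B_t*sin(2*t/5)/5) dt + (cos(2*t/5)/2) dB_t

Itô's formula for f(t, x): d f(t, B_t) = (f_t + (1/2) f_xx) dt + f_x dB_t. Compute partials of f(t, x) = x*cos(2*t/5)/2:
  f_t(t,x)  = -x*sin(2*t/5)/5
  f_x(t,x)  = cos(2*t/5)/2
  f_xx(t,x) = 0
Assemble drift = f_t + (1/2) f_xx = -x*sin(2*t/5)/5 and diffusion = f_x = cos(2*t/5)/2. Substituting x = B_t:
  d(B_t*cos(2*t/5)/2) = (-B_t*sin(2*t/5)/5) dt + (cos(2*t/5)/2) dB_t.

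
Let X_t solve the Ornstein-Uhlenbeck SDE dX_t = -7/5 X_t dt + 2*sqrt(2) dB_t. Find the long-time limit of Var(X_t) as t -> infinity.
lim Var(X_t) = 20/7

The OU SDE dX = -theta X dt + sigma dB admits the integrating factor exp(theta t): d(exp(theta t) X_t) = sigma exp(theta t) dB_t. Integrating from 0 to t gives X_t = x_0 * exp(-theta t) + sigma * int_0^t exp(-theta (t-s)) dB_s for any initial x_0. The Itô integral has variance (by the Itô isometry) sigma^2 * int_0^t exp(-2 theta (t - s)) ds = sigma^2 * (1 - exp(-2 theta t)) / (2 theta), independent of x_0.
With theta = 7/5, sigma = 2*sqrt(2):
  Var(X_t) = (2*sqrt(2))^2 * (1 - exp(-2*7/5 t)) / (2 * 7/5) = 20/7 - 20*exp(-14*t/5)/7.
As t -> infinity, exp(-2*7/5 t) -> 0, so the stationary variance is sigma^2 / (2 theta) = 20/7.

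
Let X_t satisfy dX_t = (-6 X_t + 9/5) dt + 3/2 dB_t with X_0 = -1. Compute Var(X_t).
Var(X_t) = 3/16 - 3*exp(-12*t)/16

The variance V(t) = Var(X_t) satisfies V'(t) = 2 a V(t) + c^2 with V(0) = 0 (drift coefficient is linear in X, diffusion is constant). With a = -6, c = 3/2, the solution is
  V(t) = (c^2 / (2 a)) * (exp(2 a t) - 1)
       = ((3/2)^2 / (2*(-6))) * (exp((-12) t) - 1)
       = 3/16 - 3*exp(-12*t)/16.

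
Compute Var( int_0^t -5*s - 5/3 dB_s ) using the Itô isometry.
Var = 25*t*(3*t^2 + 3*t + 1)/9

The Itô integral of a deterministic integrand f(s) has mean 0 because each increment f(s) * (B_{s+ds} - B_s) has mean 0. By the Itô isometry:
  Var( int_0^t f(s) dB_s ) = E[ (int_0^t f(s) dB_s)^2 ] = int_0^t f(s)^2 ds.
Here f(s) = -5*s - 5/3, so f(s)^2 = 25*(3*s + 1)^2/9. Integrate:
  int_0^t (25*(3*s + 1)^2/9) ds = 25*t*(3*t^2 + 3*t + 1)/9.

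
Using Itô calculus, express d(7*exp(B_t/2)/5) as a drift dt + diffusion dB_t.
d(7*exp(B_t/2)/5) = (7*exp(B_t/2)/40) dt + (7*exp(B_t/2)/10) dB_t

Itô's formula for f(B_t) gives d f(B_t) = f'(B_t) dB_t + (1/2) f''(B_t) dt. Compute derivatives of f(x) = 7*exp(x/2)/5:
  f'(x)  = 7*exp(x/2)/10
  f''(x) = 7*exp(x/2)/20
Substitute x = B_t and multiply the f'' term by 1/2:
  drift     = (1/2) * (7*exp(x/2)/20) evaluated at B_t = 7*exp(B_t/2)/40
  diffusion = (7*exp(x/2)/10) evaluated at B_t = 7*exp(B_t/2)/10
Therefore d(7*exp(B_t/2)/5) = (7*exp(B_t/2)/40) dt + (7*exp(B_t/2)/10) dB_t.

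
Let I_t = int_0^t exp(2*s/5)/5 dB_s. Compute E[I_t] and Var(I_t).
E[I_t] = 0; Var(I_t) = exp(4*t/5)/20 - 1/20

The Itô integral of a deterministic integrand f(s) has mean 0 because each increment f(s) * (B_{s+ds} - B_s) has mean 0. By the Itô isometry:
  Var( int_0^t f(s) dB_s ) = E[ (int_0^t f(s) dB_s)^2 ] = int_0^t f(s)^2 ds.
Here f(s) = exp(2*s/5)/5, so f(s)^2 = exp(4*s/5)/25. Integrate:
  int_0^t (exp(4*s/5)/25) ds = exp(4*t/5)/20 - 1/20.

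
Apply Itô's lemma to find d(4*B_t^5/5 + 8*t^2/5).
d(4*B_t^5/5 + 8*t^2/5) = (8*B_t^3 + 16*t/5) dt + (4*B_t^4) dB_t

Itô's formula for f(t, x): d f(t, B_t) = (f_t + (1/2) f_xx) dt + f_x dB_t. Compute partials of f(t, x) = 8*t^2/5 + 4*x^5/5:
  f_t(t,x)  = 16*t/5
  f_x(t,x)  = 4*x^4
  f_xx(t,x) = 16*x^3
Assemble drift = f_t + (1/2) f_xx = 16*t/5 + 8*x^3 and diffusion = f_x = 4*x^4. Substituting x = B_t:
  d(4*B_t^5/5 + 8*t^2/5) = (8*B_t^3 + 16*t/5) dt + (4*B_t^4) dB_t.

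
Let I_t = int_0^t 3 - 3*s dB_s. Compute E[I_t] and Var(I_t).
E[I_t] = 0; Var(I_t) = 3*t*(t^2 - 3*t + 3)

The Itô integral of a deterministic integrand f(s) has mean 0 because each increment f(s) * (B_{s+ds} - B_s) has mean 0. By the Itô isometry:
  Var( int_0^t f(s) dB_s ) = E[ (int_0^t f(s) dB_s)^2 ] = int_0^t f(s)^2 ds.
Here f(s) = 3 - 3*s, so f(s)^2 = 9*(s - 1)^2. Integrate:
  int_0^t (9*(s - 1)^2) ds = 3*t*(t^2 - 3*t + 3).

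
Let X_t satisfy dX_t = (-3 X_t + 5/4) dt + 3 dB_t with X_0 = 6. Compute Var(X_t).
Var(X_t) = 3/2 - 3*exp(-6*t)/2

The variance V(t) = Var(X_t) satisfies V'(t) = 2 a V(t) + c^2 with V(0) = 0 (drift coefficient is linear in X, diffusion is constant). With a = -3, c = 3, the solution is
  V(t) = (c^2 / (2 a)) * (exp(2 a t) - 1)
       = (3^2 / (2*(-3))) * (exp((-6) t) - 1)
       = 3/2 - 3*exp(-6*t)/2.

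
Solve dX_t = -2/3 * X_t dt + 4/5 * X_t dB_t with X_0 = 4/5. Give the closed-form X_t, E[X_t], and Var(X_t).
X_t = 4/5 * exp((-74/75) t + (4/5) B_t); E[X_t] = 4*exp(-2*t/3)/5; Var(X_t) = (16*exp(16*t/25) - 16)*exp(-4*t/3)/25

For GBM dX = mu X dt + sigma X dB with X_0 = x_0, apply Itô to Y = log X: dY = (mu - sigma^2/2) dt + sigma dB, so Y_t = log(x_0) + (mu - sigma^2/2) t + sigma B_t and hence X_t = x_0 * exp((mu - sigma^2/2) t + sigma B_t).
With mu = -2/3, sigma = 4/5, x_0 = 4/5, this gives:
  X_t = 4/5 * exp((-74/75) * t + (4/5) * B_t).
Since sigma*B_t ~ Normal(0, sigma^2 t), E[exp(sigma*B_t)] = exp(sigma^2 t / 2); so E[X_t] = x_0 * exp((mu - sigma^2/2) t) * exp(sigma^2 t / 2) = x_0 * exp(mu t) = 4*exp(-2*t/3)/5.
Var(X_t) = E[X_t^2] - (E[X_t])^2 = x_0^2 * exp(2 mu t) * (exp(sigma^2 t) - 1) = (16*exp(16*t/25) - 16)*exp(-4*t/3)/25.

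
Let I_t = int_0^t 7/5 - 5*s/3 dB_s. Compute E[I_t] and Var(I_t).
E[I_t] = 0; Var(I_t) = t*(625*t^2 - 1575*t + 1323)/675

The Itô integral of a deterministic integrand f(s) has mean 0 because each increment f(s) * (B_{s+ds} - B_s) has mean 0. By the Itô isometry:
  Var( int_0^t f(s) dB_s ) = E[ (int_0^t f(s) dB_s)^2 ] = int_0^t f(s)^2 ds.
Here f(s) = 7/5 - 5*s/3, so f(s)^2 = (25*s - 21)^2/225. Integrate:
  int_0^t ((25*s - 21)^2/225) ds = t*(625*t^2 - 1575*t + 1323)/675.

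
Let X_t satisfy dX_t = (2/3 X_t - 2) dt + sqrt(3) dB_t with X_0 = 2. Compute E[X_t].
E[X_t] = 3 - exp(2*t/3)

Taking expectations and using E[dB_t] = 0, the mean m(t) = E[X_t] satisfies the ODE m'(t) = a m(t) + b with m(0) = x_0. With a = 2/3, b = -2, x_0 = 2, the solution is
  m(t) = x_0 * exp(a t) + (b/a) * (exp(a t) - 1)
       = 2 * exp((2/3) t) + ((-2)/(2/3)) * (exp((2/3) t) - 1)
       = 3 - exp(2*t/3).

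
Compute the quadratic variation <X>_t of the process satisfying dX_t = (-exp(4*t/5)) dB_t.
<X>_t = 5*exp(8*t/5)/8 - 5/8

For an Itô process dX_t = a(t) dt + b(t) dB_t, the quadratic variation is <X>_t = int_0^t b(s)^2 ds (the drift term does not contribute). Here b(s) = -exp(4*s/5), so
  b(s)^2 = exp(8*s/5).
Integrating from 0 to t:
  <X>_t = int_0^t (exp(8*s/5)) ds = 5*exp(8*t/5)/8 - 5/8.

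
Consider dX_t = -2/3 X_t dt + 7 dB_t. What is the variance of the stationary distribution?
lim Var(X_t) = 147/4

The OU SDE dX = -theta X dt + sigma dB admits the integrating factor exp(theta t): d(exp(theta t) X_t) = sigma exp(theta t) dB_t. Integrating from 0 to t gives X_t = x_0 * exp(-theta t) + sigma * int_0^t exp(-theta (t-s)) dB_s for any initial x_0. The Itô integral has variance (by the Itô isometry) sigma^2 * int_0^t exp(-2 theta (t - s)) ds = sigma^2 * (1 - exp(-2 theta t)) / (2 theta), independent of x_0.
With theta = 2/3, sigma = 7:
  Var(X_t) = (7)^2 * (1 - exp(-2*2/3 t)) / (2 * 2/3) = 147/4 - 147*exp(-4*t/3)/4.
As t -> infinity, exp(-2*2/3 t) -> 0, so the stationary variance is sigma^2 / (2 theta) = 147/4.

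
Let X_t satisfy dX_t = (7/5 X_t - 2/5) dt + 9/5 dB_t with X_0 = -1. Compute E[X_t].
E[X_t] = 2/7 - 9*exp(7*t/5)/7

Taking expectations and using E[dB_t] = 0, the mean m(t) = E[X_t] satisfies the ODE m'(t) = a m(t) + b with m(0) = x_0. With a = 7/5, b = -2/5, x_0 = -1, the solution is
  m(t) = x_0 * exp(a t) + (b/a) * (exp(a t) - 1)
       = (-1) * exp((7/5) t) + ((-2/5)/(7/5)) * (exp((7/5) t) - 1)
       = 2/7 - 9*exp(7*t/5)/7.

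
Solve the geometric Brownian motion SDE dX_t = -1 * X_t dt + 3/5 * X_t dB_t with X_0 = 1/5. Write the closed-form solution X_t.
X_t = 1/5 * exp((-59/50) * t + (3/5) * B_t)

For GBM dX = mu X dt + sigma X dB with X_0 = x_0, apply Itô to Y = log X: dY = (mu - sigma^2/2) dt + sigma dB, so Y_t = log(x_0) + (mu - sigma^2/2) t + sigma B_t and hence X_t = x_0 * exp((mu - sigma^2/2) t + sigma B_t).
With mu = -1, sigma = 3/5, x_0 = 1/5, this gives:
  X_t = 1/5 * exp((-59/50) * t + (3/5) * B_t).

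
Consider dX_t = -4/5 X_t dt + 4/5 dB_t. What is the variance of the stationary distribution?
lim Var(X_t) = 2/5

The OU SDE dX = -theta X dt + sigma dB admits the integrating factor exp(theta t): d(exp(theta t) X_t) = sigma exp(theta t) dB_t. Integrating from 0 to t gives X_t = x_0 * exp(-theta t) + sigma * int_0^t exp(-theta (t-s)) dB_s for any initial x_0. The Itô integral has variance (by the Itô isometry) sigma^2 * int_0^t exp(-2 theta (t - s)) ds = sigma^2 * (1 - exp(-2 theta t)) / (2 theta), independent of x_0.
With theta = 4/5, sigma = 4/5:
  Var(X_t) = (4/5)^2 * (1 - exp(-2*4/5 t)) / (2 * 4/5) = 2/5 - 2*exp(-8*t/5)/5.
As t -> infinity, exp(-2*4/5 t) -> 0, so the stationary variance is sigma^2 / (2 theta) = 2/5.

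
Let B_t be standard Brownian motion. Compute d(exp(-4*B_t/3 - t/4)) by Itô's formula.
d(exp(-4*B_t/3 - t/4)) = (23*exp(-4*B_t/3 - t/4)/36) dt + (-4*exp(-4*B_t/3 - t/4)/3) dB_t

Itô's formula for f(t, x): d f(t, B_t) = (f_t + (1/2) f_xx) dt + f_x dB_t. Compute partials of f(t, x) = exp(-t/4 - 4*x/3):
  f_t(t,x)  = -exp(-t/4 - 4*x/3)/4
  f_x(t,x)  = -4*exp(-t/4 - 4*x/3)/3
  f_xx(t,x) = 16*exp(-t/4 - 4*x/3)/9
Assemble drift = f_t + (1/2) f_xx = 23*exp(-t/4 - 4*x/3)/36 and diffusion = f_x = -4*exp(-t/4 - 4*x/3)/3. Substituting x = B_t:
  d(exp(-4*B_t/3 - t/4)) = (23*exp(-4*B_t/3 - t/4)/36) dt + (-4*exp(-4*B_t/3 - t/4)/3) dB_t.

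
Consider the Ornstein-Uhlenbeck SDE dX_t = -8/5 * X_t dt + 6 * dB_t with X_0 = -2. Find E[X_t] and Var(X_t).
E[X_t] = -2*exp(-8*t/5); Var(X_t) = 45/4 - 45*exp(-16*t/5)/4

The OU SDE dX = -theta X dt + sigma dB admits the integrating factor exp(theta t): d(exp(theta t) X_t) = sigma exp(theta t) dB_t. Integrating from 0 to t:
  X_t = x_0 * exp(-theta t) + sigma * int_0^t exp(-theta (t-s)) dB_s.
The Itô integral has mean 0 and (by the Itô isometry) variance sigma^2 * int_0^t exp(-2 theta (t - s)) ds = sigma^2 * (1 - exp(-2 theta t)) / (2 theta).
With theta = 8/5, sigma = 6, x_0 = -2:
  E[X_t] = -2 * exp(-8/5 t) = -2*exp(-8*t/5)
  Var(X_t) = (6)^2 * (1 - exp(-2*8/5 t)) / (2 * 8/5) = 45/4 - 45*exp(-16*t/5)/4.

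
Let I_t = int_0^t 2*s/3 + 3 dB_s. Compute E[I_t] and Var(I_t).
E[I_t] = 0; Var(I_t) = t*(4*t^2 + 54*t + 243)/27

The Itô integral of a deterministic integrand f(s) has mean 0 because each increment f(s) * (B_{s+ds} - B_s) has mean 0. By the Itô isometry:
  Var( int_0^t f(s) dB_s ) = E[ (int_0^t f(s) dB_s)^2 ] = int_0^t f(s)^2 ds.
Here f(s) = 2*s/3 + 3, so f(s)^2 = (2*s + 9)^2/9. Integrate:
  int_0^t ((2*s + 9)^2/9) ds = t*(4*t^2 + 54*t + 243)/27.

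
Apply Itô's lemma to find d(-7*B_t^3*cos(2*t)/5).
d(-7*B_t^3*cos(2*t)/5) = (7*B_t*(2*B_t^2*sin(2*t) - 3*cos(2*t))/5) dt + (-21*B_t^2*cos(2*t)/5) dB_t

Itô's formula for f(t, x): d f(t, B_t) = (f_t + (1/2) f_xx) dt + f_x dB_t. Compute partials of f(t, x) = -7*x^3*cos(2*t)/5:
  f_t(t,x)  = 14*x^3*sin(2*t)/5
  f_x(t,x)  = -21*x^2*cos(2*t)/5
  f_xx(t,x) = -42*x*cos(2*t)/5
Assemble drift = f_t + (1/2) f_xx = 7*x*(2*x^2*sin(2*t) - 3*cos(2*t))/5 and diffusion = f_x = -21*x^2*cos(2*t)/5. Substituting x = B_t:
  d(-7*B_t^3*cos(2*t)/5) = (7*B_t*(2*B_t^2*sin(2*t) - 3*cos(2*t))/5) dt + (-21*B_t^2*cos(2*t)/5) dB_t.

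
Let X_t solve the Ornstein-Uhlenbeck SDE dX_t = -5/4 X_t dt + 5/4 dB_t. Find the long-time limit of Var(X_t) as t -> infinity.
lim Var(X_t) = 5/8

The OU SDE dX = -theta X dt + sigma dB admits the integrating factor exp(theta t): d(exp(theta t) X_t) = sigma exp(theta t) dB_t. Integrating from 0 to t gives X_t = x_0 * exp(-theta t) + sigma * int_0^t exp(-theta (t-s)) dB_s for any initial x_0. The Itô integral has variance (by the Itô isometry) sigma^2 * int_0^t exp(-2 theta (t - s)) ds = sigma^2 * (1 - exp(-2 theta t)) / (2 theta), independent of x_0.
With theta = 5/4, sigma = 5/4:
  Var(X_t) = (5/4)^2 * (1 - exp(-2*5/4 t)) / (2 * 5/4) = 5/8 - 5*exp(-5*t/2)/8.
As t -> infinity, exp(-2*5/4 t) -> 0, so the stationary variance is sigma^2 / (2 theta) = 5/8.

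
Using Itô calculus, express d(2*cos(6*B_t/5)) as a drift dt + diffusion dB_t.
d(2*cos(6*B_t/5)) = (-36*cos(6*B_t/5)/25) dt + (-12*sin(6*B_t/5)/5) dB_t

Itô's formula for f(B_t) gives d f(B_t) = f'(B_t) dB_t + (1/2) f''(B_t) dt. Compute derivatives of f(x) = 2*cos(6*x/5):
  f'(x)  = -12*sin(6*x/5)/5
  f''(x) = -72*cos(6*x/5)/25
Substitute x = B_t and multiply the f'' term by 1/2:
  drift     = (1/2) * (-72*cos(6*x/5)/25) evaluated at B_t = -36*cos(6*B_t/5)/25
  diffusion = (-12*sin(6*x/5)/5) evaluated at B_t = -12*sin(6*B_t/5)/5
Therefore d(2*cos(6*B_t/5)) = (-36*cos(6*B_t/5)/25) dt + (-12*sin(6*B_t/5)/5) dB_t.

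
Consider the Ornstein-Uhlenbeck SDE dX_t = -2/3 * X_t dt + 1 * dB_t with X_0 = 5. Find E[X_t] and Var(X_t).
E[X_t] = 5*exp(-2*t/3); Var(X_t) = 3/4 - 3*exp(-4*t/3)/4

The OU SDE dX = -theta X dt + sigma dB admits the integrating factor exp(theta t): d(exp(theta t) X_t) = sigma exp(theta t) dB_t. Integrating from 0 to t:
  X_t = x_0 * exp(-theta t) + sigma * int_0^t exp(-theta (t-s)) dB_s.
The Itô integral has mean 0 and (by the Itô isometry) variance sigma^2 * int_0^t exp(-2 theta (t - s)) ds = sigma^2 * (1 - exp(-2 theta t)) / (2 theta).
With theta = 2/3, sigma = 1, x_0 = 5:
  E[X_t] = 5 * exp(-2/3 t) = 5*exp(-2*t/3)
  Var(X_t) = (1)^2 * (1 - exp(-2*2/3 t)) / (2 * 2/3) = 3/4 - 3*exp(-4*t/3)/4.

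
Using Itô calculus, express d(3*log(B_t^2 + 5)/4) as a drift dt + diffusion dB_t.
d(3*log(B_t^2 + 5)/4) = (3*(5 - B_t^2)/(4*(B_t^2 + 5)^2)) dt + (3*B_t/(2*(B_t^2 + 5))) dB_t

Itô's formula for f(B_t) gives d f(B_t) = f'(B_t) dB_t + (1/2) f''(B_t) dt. Compute derivatives of f(x) = 3*log(x^2 + 5)/4:
  f'(x)  = 3*x/(2*(x^2 + 5))
  f''(x) = 3*(5 - x^2)/(2*(x^2 + 5)^2)
Substitute x = B_t and multiply the f'' term by 1/2:
  drift     = (1/2) * (3*(5 - x^2)/(2*(x^2 + 5)^2)) evaluated at B_t = 3*(5 - B_t^2)/(4*(B_t^2 + 5)^2)
  diffusion = (3*x/(2*(x^2 + 5))) evaluated at B_t = 3*B_t/(2*(B_t^2 + 5))
Therefore d(3*log(B_t^2 + 5)/4) = (3*(5 - B_t^2)/(4*(B_t^2 + 5)^2)) dt + (3*B_t/(2*(B_t^2 + 5))) dB_t.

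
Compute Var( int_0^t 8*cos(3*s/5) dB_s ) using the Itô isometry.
Var = 32*t + 80*sin(6*t/5)/3

The Itô integral of a deterministic integrand f(s) has mean 0 because each increment f(s) * (B_{s+ds} - B_s) has mean 0. By the Itô isometry:
  Var( int_0^t f(s) dB_s ) = E[ (int_0^t f(s) dB_s)^2 ] = int_0^t f(s)^2 ds.
Here f(s) = 8*cos(3*s/5), so f(s)^2 = 64*cos(3*s/5)^2. Integrate:
  int_0^t (64*cos(3*s/5)^2) ds = 32*t + 80*sin(6*t/5)/3.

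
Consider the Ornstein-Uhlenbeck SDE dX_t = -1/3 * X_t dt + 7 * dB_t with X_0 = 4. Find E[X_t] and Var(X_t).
E[X_t] = 4*exp(-t/3); Var(X_t) = 147/2 - 147*exp(-2*t/3)/2

The OU SDE dX = -theta X dt + sigma dB admits the integrating factor exp(theta t): d(exp(theta t) X_t) = sigma exp(theta t) dB_t. Integrating from 0 to t:
  X_t = x_0 * exp(-theta t) + sigma * int_0^t exp(-theta (t-s)) dB_s.
The Itô integral has mean 0 and (by the Itô isometry) variance sigma^2 * int_0^t exp(-2 theta (t - s)) ds = sigma^2 * (1 - exp(-2 theta t)) / (2 theta).
With theta = 1/3, sigma = 7, x_0 = 4:
  E[X_t] = 4 * exp(-1/3 t) = 4*exp(-t/3)
  Var(X_t) = (7)^2 * (1 - exp(-2*1/3 t)) / (2 * 1/3) = 147/2 - 147*exp(-2*t/3)/2.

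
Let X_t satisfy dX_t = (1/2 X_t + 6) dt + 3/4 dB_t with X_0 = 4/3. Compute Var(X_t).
Var(X_t) = 9*exp(t)/16 - 9/16

The variance V(t) = Var(X_t) satisfies V'(t) = 2 a V(t) + c^2 with V(0) = 0 (drift coefficient is linear in X, diffusion is constant). With a = 1/2, c = 3/4, the solution is
  V(t) = (c^2 / (2 a)) * (exp(2 a t) - 1)
       = ((3/4)^2 / (2*(1/2))) * (exp(1 t) - 1)
       = 9*exp(t)/16 - 9/16.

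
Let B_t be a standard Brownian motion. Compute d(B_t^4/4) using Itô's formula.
d(B_t^4/4) = (3*B_t^2/2) dt + (B_t^3) dB_t

Itô's formula for f(B_t) gives d f(B_t) = f'(B_t) dB_t + (1/2) f''(B_t) dt. Compute derivatives of f(x) = x^4/4:
  f'(x)  = x^3
  f''(x) = 3*x^2
Substitute x = B_t and multiply the f'' term by 1/2:
  drift     = (1/2) * (3*x^2) evaluated at B_t = 3*B_t^2/2
  diffusion = (x^3) evaluated at B_t = B_t^3
Therefore d(B_t^4/4) = (3*B_t^2/2) dt + (B_t^3) dB_t.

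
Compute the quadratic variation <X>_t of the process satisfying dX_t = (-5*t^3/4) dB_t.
<X>_t = 25*t^7/112

For an Itô process dX_t = a(t) dt + b(t) dB_t, the quadratic variation is <X>_t = int_0^t b(s)^2 ds (the drift term does not contribute). Here b(s) = -5*s^3/4, so
  b(s)^2 = 25*s^6/16.
Integrating from 0 to t:
  <X>_t = int_0^t (25*s^6/16) ds = 25*t^7/112.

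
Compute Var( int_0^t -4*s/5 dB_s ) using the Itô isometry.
Var = 16*t^3/75

The Itô integral of a deterministic integrand f(s) has mean 0 because each increment f(s) * (B_{s+ds} - B_s) has mean 0. By the Itô isometry:
  Var( int_0^t f(s) dB_s ) = E[ (int_0^t f(s) dB_s)^2 ] = int_0^t f(s)^2 ds.
Here f(s) = -4*s/5, so f(s)^2 = 16*s^2/25. Integrate:
  int_0^t (16*s^2/25) ds = 16*t^3/75.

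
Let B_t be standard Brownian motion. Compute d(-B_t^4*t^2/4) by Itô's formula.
d(-B_t^4*t^2/4) = (B_t^2*t*(-B_t^2 - 3*t)/2) dt + (-B_t^3*t^2) dB_t

Itô's formula for f(t, x): d f(t, B_t) = (f_t + (1/2) f_xx) dt + f_x dB_t. Compute partials of f(t, x) = -t^2*x^4/4:
  f_t(t,x)  = -t*x^4/2
  f_x(t,x)  = -t^2*x^3
  f_xx(t,x) = -3*t^2*x^2
Assemble drift = f_t + (1/2) f_xx = t*x^2*(-3*t - x^2)/2 and diffusion = f_x = -t^2*x^3. Substituting x = B_t:
  d(-B_t^4*t^2/4) = (B_t^2*t*(-B_t^2 - 3*t)/2) dt + (-B_t^3*t^2) dB_t.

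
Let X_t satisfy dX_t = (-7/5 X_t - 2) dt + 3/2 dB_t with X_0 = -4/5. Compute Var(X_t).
Var(X_t) = 45/56 - 45*exp(-14*t/5)/56

The variance V(t) = Var(X_t) satisfies V'(t) = 2 a V(t) + c^2 with V(0) = 0 (drift coefficient is linear in X, diffusion is constant). With a = -7/5, c = 3/2, the solution is
  V(t) = (c^2 / (2 a)) * (exp(2 a t) - 1)
       = ((3/2)^2 / (2*(-7/5))) * (exp((-14/5) t) - 1)
       = 45/56 - 45*exp(-14*t/5)/56.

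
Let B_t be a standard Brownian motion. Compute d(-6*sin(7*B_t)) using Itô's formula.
d(-6*sin(7*B_t)) = (147*sin(7*B_t)) dt + (-42*cos(7*B_t)) dB_t

Itô's formula for f(B_t) gives d f(B_t) = f'(B_t) dB_t + (1/2) f''(B_t) dt. Compute derivatives of f(x) = -6*sin(7*x):
  f'(x)  = -42*cos(7*x)
  f''(x) = 294*sin(7*x)
Substitute x = B_t and multiply the f'' term by 1/2:
  drift     = (1/2) * (294*sin(7*x)) evaluated at B_t = 147*sin(7*B_t)
  diffusion = (-42*cos(7*x)) evaluated at B_t = -42*cos(7*B_t)
Therefore d(-6*sin(7*B_t)) = (147*sin(7*B_t)) dt + (-42*cos(7*B_t)) dB_t.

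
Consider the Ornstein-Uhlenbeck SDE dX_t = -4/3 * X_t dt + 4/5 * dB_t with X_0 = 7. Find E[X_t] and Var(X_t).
E[X_t] = 7*exp(-4*t/3); Var(X_t) = 6/25 - 6*exp(-8*t/3)/25

The OU SDE dX = -theta X dt + sigma dB admits the integrating factor exp(theta t): d(exp(theta t) X_t) = sigma exp(theta t) dB_t. Integrating from 0 to t:
  X_t = x_0 * exp(-theta t) + sigma * int_0^t exp(-theta (t-s)) dB_s.
The Itô integral has mean 0 and (by the Itô isometry) variance sigma^2 * int_0^t exp(-2 theta (t - s)) ds = sigma^2 * (1 - exp(-2 theta t)) / (2 theta).
With theta = 4/3, sigma = 4/5, x_0 = 7:
  E[X_t] = 7 * exp(-4/3 t) = 7*exp(-4*t/3)
  Var(X_t) = (4/5)^2 * (1 - exp(-2*4/3 t)) / (2 * 4/3) = 6/25 - 6*exp(-8*t/3)/25.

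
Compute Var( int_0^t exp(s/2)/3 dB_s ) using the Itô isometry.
Var = exp(t)/9 - 1/9

The Itô integral of a deterministic integrand f(s) has mean 0 because each increment f(s) * (B_{s+ds} - B_s) has mean 0. By the Itô isometry:
  Var( int_0^t f(s) dB_s ) = E[ (int_0^t f(s) dB_s)^2 ] = int_0^t f(s)^2 ds.
Here f(s) = exp(s/2)/3, so f(s)^2 = exp(s)/9. Integrate:
  int_0^t (exp(s)/9) ds = exp(t)/9 - 1/9.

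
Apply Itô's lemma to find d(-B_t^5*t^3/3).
d(-B_t^5*t^3/3) = (B_t^3*t^2*(-B_t^2 - 10*t/3)) dt + (-5*B_t^4*t^3/3) dB_t

Itô's formula for f(t, x): d f(t, B_t) = (f_t + (1/2) f_xx) dt + f_x dB_t. Compute partials of f(t, x) = -t^3*x^5/3:
  f_t(t,x)  = -t^2*x^5
  f_x(t,x)  = -5*t^3*x^4/3
  f_xx(t,x) = -20*t^3*x^3/3
Assemble drift = f_t + (1/2) f_xx = t^2*x^3*(-10*t/3 - x^2) and diffusion = f_x = -5*t^3*x^4/3. Substituting x = B_t:
  d(-B_t^5*t^3/3) = (B_t^3*t^2*(-B_t^2 - 10*t/3)) dt + (-5*B_t^4*t^3/3) dB_t.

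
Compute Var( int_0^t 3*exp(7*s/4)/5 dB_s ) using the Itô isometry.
Var = 18*exp(7*t/2)/175 - 18/175

The Itô integral of a deterministic integrand f(s) has mean 0 because each increment f(s) * (B_{s+ds} - B_s) has mean 0. By the Itô isometry:
  Var( int_0^t f(s) dB_s ) = E[ (int_0^t f(s) dB_s)^2 ] = int_0^t f(s)^2 ds.
Here f(s) = 3*exp(7*s/4)/5, so f(s)^2 = 9*exp(7*s/2)/25. Integrate:
  int_0^t (9*exp(7*s/2)/25) ds = 18*exp(7*t/2)/175 - 18/175.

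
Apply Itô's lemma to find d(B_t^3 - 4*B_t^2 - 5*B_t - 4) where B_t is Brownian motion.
d(B_t^3 - 4*B_t^2 - 5*B_t - 4) = (3*B_t - 4) dt + (3*B_t^2 - 8*B_t - 5) dB_t

Itô's formula for f(B_t) gives d f(B_t) = f'(B_t) dB_t + (1/2) f''(B_t) dt. Compute derivatives of f(x) = x^3 - 4*x^2 - 5*x - 4:
  f'(x)  = 3*x^2 - 8*x - 5
  f''(x) = 6*x - 8
Substitute x = B_t and multiply the f'' term by 1/2:
  drift     = (1/2) * (6*x - 8) evaluated at B_t = 3*B_t - 4
  diffusion = (3*x^2 - 8*x - 5) evaluated at B_t = 3*B_t^2 - 8*B_t - 5
Therefore d(B_t^3 - 4*B_t^2 - 5*B_t - 4) = (3*B_t - 4) dt + (3*B_t^2 - 8*B_t - 5) dB_t.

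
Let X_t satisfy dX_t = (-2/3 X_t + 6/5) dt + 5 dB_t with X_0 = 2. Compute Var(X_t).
Var(X_t) = 75/4 - 75*exp(-4*t/3)/4

The variance V(t) = Var(X_t) satisfies V'(t) = 2 a V(t) + c^2 with V(0) = 0 (drift coefficient is linear in X, diffusion is constant). With a = -2/3, c = 5, the solution is
  V(t) = (c^2 / (2 a)) * (exp(2 a t) - 1)
       = (5^2 / (2*(-2/3))) * (exp((-4/3) t) - 1)
       = 75/4 - 75*exp(-4*t/3)/4.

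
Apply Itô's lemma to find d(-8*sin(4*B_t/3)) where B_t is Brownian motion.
d(-8*sin(4*B_t/3)) = (64*sin(4*B_t/3)/9) dt + (-32*cos(4*B_t/3)/3) dB_t

Itô's formula for f(B_t) gives d f(B_t) = f'(B_t) dB_t + (1/2) f''(B_t) dt. Compute derivatives of f(x) = -8*sin(4*x/3):
  f'(x)  = -32*cos(4*x/3)/3
  f''(x) = 128*sin(4*x/3)/9
Substitute x = B_t and multiply the f'' term by 1/2:
  drift     = (1/2) * (128*sin(4*x/3)/9) evaluated at B_t = 64*sin(4*B_t/3)/9
  diffusion = (-32*cos(4*x/3)/3) evaluated at B_t = -32*cos(4*B_t/3)/3
Therefore d(-8*sin(4*B_t/3)) = (64*sin(4*B_t/3)/9) dt + (-32*cos(4*B_t/3)/3) dB_t.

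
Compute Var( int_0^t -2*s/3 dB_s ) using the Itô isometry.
Var = 4*t^3/27

The Itô integral of a deterministic integrand f(s) has mean 0 because each increment f(s) * (B_{s+ds} - B_s) has mean 0. By the Itô isometry:
  Var( int_0^t f(s) dB_s ) = E[ (int_0^t f(s) dB_s)^2 ] = int_0^t f(s)^2 ds.
Here f(s) = -2*s/3, so f(s)^2 = 4*s^2/9. Integrate:
  int_0^t (4*s^2/9) ds = 4*t^3/27.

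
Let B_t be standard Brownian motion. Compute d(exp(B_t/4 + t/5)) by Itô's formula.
d(exp(B_t/4 + t/5)) = (37*exp(B_t/4 + t/5)/160) dt + (exp(B_t/4 + t/5)/4) dB_t

Itô's formula for f(t, x): d f(t, B_t) = (f_t + (1/2) f_xx) dt + f_x dB_t. Compute partials of f(t, x) = exp(t/5 + x/4):
  f_t(t,x)  = exp(t/5 + x/4)/5
  f_x(t,x)  = exp(t/5 + x/4)/4
  f_xx(t,x) = exp(t/5 + x/4)/16
Assemble drift = f_t + (1/2) f_xx = 37*exp(t/5 + x/4)/160 and diffusion = f_x = exp(t/5 + x/4)/4. Substituting x = B_t:
  d(exp(B_t/4 + t/5)) = (37*exp(B_t/4 + t/5)/160) dt + (exp(B_t/4 + t/5)/4) dB_t.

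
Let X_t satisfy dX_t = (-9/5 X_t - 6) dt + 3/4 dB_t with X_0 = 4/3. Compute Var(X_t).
Var(X_t) = 5/32 - 5*exp(-18*t/5)/32

The variance V(t) = Var(X_t) satisfies V'(t) = 2 a V(t) + c^2 with V(0) = 0 (drift coefficient is linear in X, diffusion is constant). With a = -9/5, c = 3/4, the solution is
  V(t) = (c^2 / (2 a)) * (exp(2 a t) - 1)
       = ((3/4)^2 / (2*(-9/5))) * (exp((-18/5) t) - 1)
       = 5/32 - 5*exp(-18*t/5)/32.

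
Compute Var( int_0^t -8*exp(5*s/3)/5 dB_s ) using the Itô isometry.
Var = 96*exp(10*t/3)/125 - 96/125

The Itô integral of a deterministic integrand f(s) has mean 0 because each increment f(s) * (B_{s+ds} - B_s) has mean 0. By the Itô isometry:
  Var( int_0^t f(s) dB_s ) = E[ (int_0^t f(s) dB_s)^2 ] = int_0^t f(s)^2 ds.
Here f(s) = -8*exp(5*s/3)/5, so f(s)^2 = 64*exp(10*s/3)/25. Integrate:
  int_0^t (64*exp(10*s/3)/25) ds = 96*exp(10*t/3)/125 - 96/125.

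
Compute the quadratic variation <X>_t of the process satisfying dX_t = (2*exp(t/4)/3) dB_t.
<X>_t = 8*exp(t/2)/9 - 8/9

For an Itô process dX_t = a(t) dt + b(t) dB_t, the quadratic variation is <X>_t = int_0^t b(s)^2 ds (the drift term does not contribute). Here b(s) = 2*exp(s/4)/3, so
  b(s)^2 = 4*exp(s/2)/9.
Integrating from 0 to t:
  <X>_t = int_0^t (4*exp(s/2)/9) ds = 8*exp(t/2)/9 - 8/9.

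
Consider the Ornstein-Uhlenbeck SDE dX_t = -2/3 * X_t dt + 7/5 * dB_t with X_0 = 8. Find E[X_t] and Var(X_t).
E[X_t] = 8*exp(-2*t/3); Var(X_t) = 147/100 - 147*exp(-4*t/3)/100

The OU SDE dX = -theta X dt + sigma dB admits the integrating factor exp(theta t): d(exp(theta t) X_t) = sigma exp(theta t) dB_t. Integrating from 0 to t:
  X_t = x_0 * exp(-theta t) + sigma * int_0^t exp(-theta (t-s)) dB_s.
The Itô integral has mean 0 and (by the Itô isometry) variance sigma^2 * int_0^t exp(-2 theta (t - s)) ds = sigma^2 * (1 - exp(-2 theta t)) / (2 theta).
With theta = 2/3, sigma = 7/5, x_0 = 8:
  E[X_t] = 8 * exp(-2/3 t) = 8*exp(-2*t/3)
  Var(X_t) = (7/5)^2 * (1 - exp(-2*2/3 t)) / (2 * 2/3) = 147/100 - 147*exp(-4*t/3)/100.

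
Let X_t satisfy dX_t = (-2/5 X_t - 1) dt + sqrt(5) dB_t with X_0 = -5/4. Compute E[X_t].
E[X_t] = -5/2 + 5*exp(-2*t/5)/4

Taking expectations and using E[dB_t] = 0, the mean m(t) = E[X_t] satisfies the ODE m'(t) = a m(t) + b with m(0) = x_0. With a = -2/5, b = -1, x_0 = -5/4, the solution is
  m(t) = x_0 * exp(a t) + (b/a) * (exp(a t) - 1)
       = (-5/4) * exp((-2/5) t) + ((-1)/(-2/5)) * (exp((-2/5) t) - 1)
       = -5/2 + 5*exp(-2*t/5)/4.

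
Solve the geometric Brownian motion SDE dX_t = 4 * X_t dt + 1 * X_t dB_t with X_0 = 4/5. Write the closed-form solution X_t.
X_t = 4/5 * exp((7/2) * t + (1) * B_t)

For GBM dX = mu X dt + sigma X dB with X_0 = x_0, apply Itô to Y = log X: dY = (mu - sigma^2/2) dt + sigma dB, so Y_t = log(x_0) + (mu - sigma^2/2) t + sigma B_t and hence X_t = x_0 * exp((mu - sigma^2/2) t + sigma B_t).
With mu = 4, sigma = 1, x_0 = 4/5, this gives:
  X_t = 4/5 * exp((7/2) * t + (1) * B_t).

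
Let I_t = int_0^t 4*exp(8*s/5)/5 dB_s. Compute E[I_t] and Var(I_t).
E[I_t] = 0; Var(I_t) = exp(16*t/5)/5 - 1/5

The Itô integral of a deterministic integrand f(s) has mean 0 because each increment f(s) * (B_{s+ds} - B_s) has mean 0. By the Itô isometry:
  Var( int_0^t f(s) dB_s ) = E[ (int_0^t f(s) dB_s)^2 ] = int_0^t f(s)^2 ds.
Here f(s) = 4*exp(8*s/5)/5, so f(s)^2 = 16*exp(16*s/5)/25. Integrate:
  int_0^t (16*exp(16*s/5)/25) ds = exp(16*t/5)/5 - 1/5.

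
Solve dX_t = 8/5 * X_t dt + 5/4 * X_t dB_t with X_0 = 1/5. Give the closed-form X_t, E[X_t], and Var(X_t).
X_t = 1/5 * exp((131/160) t + (5/4) B_t); E[X_t] = exp(8*t/5)/5; Var(X_t) = (exp(25*t/16) - 1)*exp(16*t/5)/25

For GBM dX = mu X dt + sigma X dB with X_0 = x_0, apply Itô to Y = log X: dY = (mu - sigma^2/2) dt + sigma dB, so Y_t = log(x_0) + (mu - sigma^2/2) t + sigma B_t and hence X_t = x_0 * exp((mu - sigma^2/2) t + sigma B_t).
With mu = 8/5, sigma = 5/4, x_0 = 1/5, this gives:
  X_t = 1/5 * exp((131/160) * t + (5/4) * B_t).
Since sigma*B_t ~ Normal(0, sigma^2 t), E[exp(sigma*B_t)] = exp(sigma^2 t / 2); so E[X_t] = x_0 * exp((mu - sigma^2/2) t) * exp(sigma^2 t / 2) = x_0 * exp(mu t) = exp(8*t/5)/5.
Var(X_t) = E[X_t^2] - (E[X_t])^2 = x_0^2 * exp(2 mu t) * (exp(sigma^2 t) - 1) = (exp(25*t/16) - 1)*exp(16*t/5)/25.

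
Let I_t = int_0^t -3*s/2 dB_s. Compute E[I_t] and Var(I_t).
E[I_t] = 0; Var(I_t) = 3*t^3/4

The Itô integral of a deterministic integrand f(s) has mean 0 because each increment f(s) * (B_{s+ds} - B_s) has mean 0. By the Itô isometry:
  Var( int_0^t f(s) dB_s ) = E[ (int_0^t f(s) dB_s)^2 ] = int_0^t f(s)^2 ds.
Here f(s) = -3*s/2, so f(s)^2 = 9*s^2/4. Integrate:
  int_0^t (9*s^2/4) ds = 3*t^3/4.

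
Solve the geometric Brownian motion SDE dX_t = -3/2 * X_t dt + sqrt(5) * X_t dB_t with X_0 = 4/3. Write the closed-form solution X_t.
X_t = 4/3 * exp((-4) * t + (sqrt(5)) * B_t)

For GBM dX = mu X dt + sigma X dB with X_0 = x_0, apply Itô to Y = log X: dY = (mu - sigma^2/2) dt + sigma dB, so Y_t = log(x_0) + (mu - sigma^2/2) t + sigma B_t and hence X_t = x_0 * exp((mu - sigma^2/2) t + sigma B_t).
With mu = -3/2, sigma = sqrt(5), x_0 = 4/3, this gives:
  X_t = 4/3 * exp((-4) * t + (sqrt(5)) * B_t).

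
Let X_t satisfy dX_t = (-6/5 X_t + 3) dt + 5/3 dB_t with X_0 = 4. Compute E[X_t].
E[X_t] = 5/2 + 3*exp(-6*t/5)/2

Taking expectations and using E[dB_t] = 0, the mean m(t) = E[X_t] satisfies the ODE m'(t) = a m(t) + b with m(0) = x_0. With a = -6/5, b = 3, x_0 = 4, the solution is
  m(t) = x_0 * exp(a t) + (b/a) * (exp(a t) - 1)
       = 4 * exp((-6/5) t) + (3/(-6/5)) * (exp((-6/5) t) - 1)
       = 5/2 + 3*exp(-6*t/5)/2.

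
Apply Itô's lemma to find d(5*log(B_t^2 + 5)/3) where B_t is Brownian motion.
d(5*log(B_t^2 + 5)/3) = (5*(5 - B_t^2)/(3*(B_t^2 + 5)^2)) dt + (10*B_t/(3*(B_t^2 + 5))) dB_t

Itô's formula for f(B_t) gives d f(B_t) = f'(B_t) dB_t + (1/2) f''(B_t) dt. Compute derivatives of f(x) = 5*log(x^2 + 5)/3:
  f'(x)  = 10*x/(3*(x^2 + 5))
  f''(x) = 10*(5 - x^2)/(3*(x^2 + 5)^2)
Substitute x = B_t and multiply the f'' term by 1/2:
  drift     = (1/2) * (10*(5 - x^2)/(3*(x^2 + 5)^2)) evaluated at B_t = 5*(5 - B_t^2)/(3*(B_t^2 + 5)^2)
  diffusion = (10*x/(3*(x^2 + 5))) evaluated at B_t = 10*B_t/(3*(B_t^2 + 5))
Therefore d(5*log(B_t^2 + 5)/3) = (5*(5 - B_t^2)/(3*(B_t^2 + 5)^2)) dt + (10*B_t/(3*(B_t^2 + 5))) dB_t.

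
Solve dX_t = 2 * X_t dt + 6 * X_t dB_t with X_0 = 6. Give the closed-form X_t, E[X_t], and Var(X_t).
X_t = 6 * exp((-16) t + (6) B_t); E[X_t] = 6*exp(2*t); Var(X_t) = 36*(exp(36*t) - 1)*exp(4*t)

For GBM dX = mu X dt + sigma X dB with X_0 = x_0, apply Itô to Y = log X: dY = (mu - sigma^2/2) dt + sigma dB, so Y_t = log(x_0) + (mu - sigma^2/2) t + sigma B_t and hence X_t = x_0 * exp((mu - sigma^2/2) t + sigma B_t).
With mu = 2, sigma = 6, x_0 = 6, this gives:
  X_t = 6 * exp((-16) * t + (6) * B_t).
Since sigma*B_t ~ Normal(0, sigma^2 t), E[exp(sigma*B_t)] = exp(sigma^2 t / 2); so E[X_t] = x_0 * exp((mu - sigma^2/2) t) * exp(sigma^2 t / 2) = x_0 * exp(mu t) = 6*exp(2*t).
Var(X_t) = E[X_t^2] - (E[X_t])^2 = x_0^2 * exp(2 mu t) * (exp(sigma^2 t) - 1) = 36*(exp(36*t) - 1)*exp(4*t).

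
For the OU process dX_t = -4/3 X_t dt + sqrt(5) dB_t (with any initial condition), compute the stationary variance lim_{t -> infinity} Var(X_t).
lim Var(X_t) = 15/8

The OU SDE dX = -theta X dt + sigma dB admits the integrating factor exp(theta t): d(exp(theta t) X_t) = sigma exp(theta t) dB_t. Integrating from 0 to t gives X_t = x_0 * exp(-theta t) + sigma * int_0^t exp(-theta (t-s)) dB_s for any initial x_0. The Itô integral has variance (by the Itô isometry) sigma^2 * int_0^t exp(-2 theta (t - s)) ds = sigma^2 * (1 - exp(-2 theta t)) / (2 theta), independent of x_0.
With theta = 4/3, sigma = sqrt(5):
  Var(X_t) = (sqrt(5))^2 * (1 - exp(-2*4/3 t)) / (2 * 4/3) = 15/8 - 15*exp(-8*t/3)/8.
As t -> infinity, exp(-2*4/3 t) -> 0, so the stationary variance is sigma^2 / (2 theta) = 15/8.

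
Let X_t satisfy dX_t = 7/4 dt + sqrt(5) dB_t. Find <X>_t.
<X>_t = 5*t

For an Itô process dX_t = a(t) dt + b(t) dB_t, the quadratic variation is <X>_t = int_0^t b(s)^2 ds (the drift term does not contribute). Here b(s) = sqrt(5), so
  b(s)^2 = 5.
Integrating from 0 to t:
  <X>_t = int_0^t (5) ds = 5*t.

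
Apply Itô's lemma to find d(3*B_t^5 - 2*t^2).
d(3*B_t^5 - 2*t^2) = (30*B_t^3 - 4*t) dt + (15*B_t^4) dB_t

Itô's formula for f(t, x): d f(t, B_t) = (f_t + (1/2) f_xx) dt + f_x dB_t. Compute partials of f(t, x) = -2*t^2 + 3*x^5:
  f_t(t,x)  = -4*t
  f_x(t,x)  = 15*x^4
  f_xx(t,x) = 60*x^3
Assemble drift = f_t + (1/2) f_xx = -4*t + 30*x^3 and diffusion = f_x = 15*x^4. Substituting x = B_t:
  d(3*B_t^5 - 2*t^2) = (30*B_t^3 - 4*t) dt + (15*B_t^4) dB_t.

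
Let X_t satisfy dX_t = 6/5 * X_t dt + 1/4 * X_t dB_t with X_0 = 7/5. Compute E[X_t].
E[X_t] = 7*exp(6*t/5)/5

For GBM dX = mu X dt + sigma X dB with X_0 = x_0, apply Itô to Y = log X: dY = (mu - sigma^2/2) dt + sigma dB, so Y_t = log(x_0) + (mu - sigma^2/2) t + sigma B_t and hence X_t = x_0 * exp((mu - sigma^2/2) t + sigma B_t).
With mu = 6/5, sigma = 1/4, x_0 = 7/5, this gives:
  X_t = 7/5 * exp((187/160) * t + (1/4) * B_t).
Since sigma*B_t ~ Normal(0, sigma^2 t), E[exp(sigma*B_t)] = exp(sigma^2 t / 2); so E[X_t] = x_0 * exp((mu - sigma^2/2) t) * exp(sigma^2 t / 2) = x_0 * exp(mu t) = 7*exp(6*t/5)/5.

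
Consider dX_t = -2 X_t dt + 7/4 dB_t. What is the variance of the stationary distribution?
lim Var(X_t) = 49/64

The OU SDE dX = -theta X dt + sigma dB admits the integrating factor exp(theta t): d(exp(theta t) X_t) = sigma exp(theta t) dB_t. Integrating from 0 to t gives X_t = x_0 * exp(-theta t) + sigma * int_0^t exp(-theta (t-s)) dB_s for any initial x_0. The Itô integral has variance (by the Itô isometry) sigma^2 * int_0^t exp(-2 theta (t - s)) ds = sigma^2 * (1 - exp(-2 theta t)) / (2 theta), independent of x_0.
With theta = 2, sigma = 7/4:
  Var(X_t) = (7/4)^2 * (1 - exp(-2*2 t)) / (2 * 2) = 49/64 - 49*exp(-4*t)/64.
As t -> infinity, exp(-2*2 t) -> 0, so the stationary variance is sigma^2 / (2 theta) = 49/64.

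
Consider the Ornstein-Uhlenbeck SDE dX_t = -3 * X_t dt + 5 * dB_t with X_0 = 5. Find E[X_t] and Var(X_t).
E[X_t] = 5*exp(-3*t); Var(X_t) = 25/6 - 25*exp(-6*t)/6

The OU SDE dX = -theta X dt + sigma dB admits the integrating factor exp(theta t): d(exp(theta t) X_t) = sigma exp(theta t) dB_t. Integrating from 0 to t:
  X_t = x_0 * exp(-theta t) + sigma * int_0^t exp(-theta (t-s)) dB_s.
The Itô integral has mean 0 and (by the Itô isometry) variance sigma^2 * int_0^t exp(-2 theta (t - s)) ds = sigma^2 * (1 - exp(-2 theta t)) / (2 theta).
With theta = 3, sigma = 5, x_0 = 5:
  E[X_t] = 5 * exp(-3 t) = 5*exp(-3*t)
  Var(X_t) = (5)^2 * (1 - exp(-2*3 t)) / (2 * 3) = 25/6 - 25*exp(-6*t)/6.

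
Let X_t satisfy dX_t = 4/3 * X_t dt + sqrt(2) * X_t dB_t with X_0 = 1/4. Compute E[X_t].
E[X_t] = exp(4*t/3)/4

For GBM dX = mu X dt + sigma X dB with X_0 = x_0, apply Itô to Y = log X: dY = (mu - sigma^2/2) dt + sigma dB, so Y_t = log(x_0) + (mu - sigma^2/2) t + sigma B_t and hence X_t = x_0 * exp((mu - sigma^2/2) t + sigma B_t).
With mu = 4/3, sigma = sqrt(2), x_0 = 1/4, this gives:
  X_t = 1/4 * exp((1/3) * t + (sqrt(2)) * B_t).
Since sigma*B_t ~ Normal(0, sigma^2 t), E[exp(sigma*B_t)] = exp(sigma^2 t / 2); so E[X_t] = x_0 * exp((mu - sigma^2/2) t) * exp(sigma^2 t / 2) = x_0 * exp(mu t) = exp(4*t/3)/4.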